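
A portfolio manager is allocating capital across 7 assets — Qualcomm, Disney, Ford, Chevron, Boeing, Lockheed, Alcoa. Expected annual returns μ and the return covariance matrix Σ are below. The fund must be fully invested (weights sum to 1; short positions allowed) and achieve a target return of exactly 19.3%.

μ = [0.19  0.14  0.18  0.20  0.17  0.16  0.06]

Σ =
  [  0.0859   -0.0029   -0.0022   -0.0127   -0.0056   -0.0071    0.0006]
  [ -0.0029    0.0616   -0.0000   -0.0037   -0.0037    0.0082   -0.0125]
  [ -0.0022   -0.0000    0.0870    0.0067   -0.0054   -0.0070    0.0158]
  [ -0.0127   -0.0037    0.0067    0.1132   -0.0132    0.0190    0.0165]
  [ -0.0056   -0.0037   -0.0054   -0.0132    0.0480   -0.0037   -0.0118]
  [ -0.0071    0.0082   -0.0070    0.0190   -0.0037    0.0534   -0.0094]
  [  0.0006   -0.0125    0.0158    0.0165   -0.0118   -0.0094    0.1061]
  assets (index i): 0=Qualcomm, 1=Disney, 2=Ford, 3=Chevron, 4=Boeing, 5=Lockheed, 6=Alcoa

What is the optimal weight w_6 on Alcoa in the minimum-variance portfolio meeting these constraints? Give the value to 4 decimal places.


g=Σ⁻¹μ = [3.2749  2.6724  2.3951  2.0255  5.4672  3.1836  1.0802]
h=Σ⁻¹𝟙 = [17.7946  19.6201  12.4970  9.0160  33.3821  21.2822  13.9710]
a=μᵀg=3.336183  b=𝟙ᵀg=20.098839  c=𝟙ᵀh=127.563106  D=ac−b²=21.610498
λ₁=(c·0.193−b)/D = (127.563106·0.193−20.098839)/21.610498 = 0.209197
λ₂=(a−b·0.193)/D = (3.336183−20.098839·0.193)/21.610498 = -0.025122
w* = 0.209197·g + -0.025122·h:
  w_0 = 0.209197·3.2749 + -0.025122·17.7946 = 0.2381  (Qualcomm)
  w_1 = 0.209197·2.6724 + -0.025122·19.6201 = 0.0662  (Disney)
  w_2 = 0.209197·2.3951 + -0.025122·12.4970 = 0.1871  (Ford)
  w_3 = 0.209197·2.0255 + -0.025122·9.0160 = 0.1972  (Chevron)
  w_4 = 0.209197·5.4672 + -0.025122·33.3821 = 0.3051  (Boeing)
  w_5 = 0.209197·3.1836 + -0.025122·21.2822 = 0.1313  (Lockheed)
  w_6 = 0.209197·1.0802 + -0.025122·13.9710 = -0.1250  (Alcoa)
Σw_i=1.0000  μᵀw=0.1930
σ²=wᵀΣw=λ₁·μ_p+λ₂ = 0.209197·0.193 + -0.025122 = 0.015253 ≈ 0.0153

-0.1250


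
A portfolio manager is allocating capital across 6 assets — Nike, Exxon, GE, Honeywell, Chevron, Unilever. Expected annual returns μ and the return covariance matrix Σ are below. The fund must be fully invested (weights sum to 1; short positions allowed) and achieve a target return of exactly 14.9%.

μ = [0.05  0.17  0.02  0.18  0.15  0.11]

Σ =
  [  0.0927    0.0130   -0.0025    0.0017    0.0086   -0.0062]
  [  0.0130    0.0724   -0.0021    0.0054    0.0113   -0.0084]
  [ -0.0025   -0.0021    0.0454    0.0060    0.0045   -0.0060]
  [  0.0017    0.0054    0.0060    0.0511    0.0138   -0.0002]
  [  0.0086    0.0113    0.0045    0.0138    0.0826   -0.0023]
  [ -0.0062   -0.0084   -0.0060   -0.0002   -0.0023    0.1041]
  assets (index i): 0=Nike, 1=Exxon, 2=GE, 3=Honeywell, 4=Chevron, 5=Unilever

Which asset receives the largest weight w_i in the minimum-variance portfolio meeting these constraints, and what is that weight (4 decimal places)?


Honeywell (0.3636)

p=Σ⁻¹μ = [0.1875  2.0840  0.2175  2.9961  1.0345  1.2772]
q=Σ⁻¹𝟙 = [9.6926  12.1840  22.3604  13.6882  6.2769  12.6203]
a=μᵀp=1.202964  b=𝟙ᵀp=7.796767  c=𝟙ᵀq=76.822484  D=ac−b²=31.625074
λ₁=(c·0.149−b)/D = (76.822484·0.149−7.796767)/31.625074 = 0.115408
λ₂=(a−b·0.149)/D = (1.202964−7.796767·0.149)/31.625074 = 0.001304
w* = 0.115408·p + 0.001304·q:
  w_0 = 0.115408·0.1875 + 0.001304·9.6926 = 0.0343  (Nike)
  w_1 = 0.115408·2.0840 + 0.001304·12.1840 = 0.2564  (Exxon)
  w_2 = 0.115408·0.2175 + 0.001304·22.3604 = 0.0543  (GE)
  w_3 = 0.115408·2.9961 + 0.001304·13.6882 = 0.3636  (Honeywell)
  w_4 = 0.115408·1.0345 + 0.001304·6.2769 = 0.1276  (Chevron)
  w_5 = 0.115408·1.2772 + 0.001304·12.6203 = 0.1639  (Unilever)
Σw_i=1.0000  μᵀw=0.1490
σ²=wᵀΣw=λ₁·μ_p+λ₂ = 0.115408·0.149 + 0.001304 = 0.018500 ≈ 0.0185


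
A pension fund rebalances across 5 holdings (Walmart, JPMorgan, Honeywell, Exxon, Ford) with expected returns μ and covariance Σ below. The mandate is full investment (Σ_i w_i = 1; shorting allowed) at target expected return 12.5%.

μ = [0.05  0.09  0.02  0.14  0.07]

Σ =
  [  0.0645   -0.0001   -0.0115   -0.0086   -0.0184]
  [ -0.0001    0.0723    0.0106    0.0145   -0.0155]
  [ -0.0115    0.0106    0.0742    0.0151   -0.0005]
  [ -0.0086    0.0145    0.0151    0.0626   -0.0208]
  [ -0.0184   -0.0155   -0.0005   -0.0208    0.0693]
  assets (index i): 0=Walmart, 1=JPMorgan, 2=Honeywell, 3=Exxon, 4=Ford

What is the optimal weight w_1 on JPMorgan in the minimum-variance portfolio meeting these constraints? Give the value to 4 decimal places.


u=Σ⁻¹μ = [1.9479  1.2335  -0.2358  3.1921  2.7596]
v=Σ⁻¹𝟙 = [30.4051  14.3208  11.2390  25.2053  33.3523]
a=μᵀu=0.843760  b=𝟙ᵀu=8.897308  c=𝟙ᵀv=114.522488  D=ac−b²=17.467398
λ₁=(c·0.125−b)/D = (114.522488·0.125−8.897308)/17.467398 = 0.310178
λ₂=(a−b·0.125)/D = (0.843760−8.897308·0.125)/17.467398 = -0.015366
w* = 0.310178·u + -0.015366·v:
  w_0 = 0.310178·1.9479 + -0.015366·30.4051 = 0.1370  (Walmart)
  w_1 = 0.310178·1.2335 + -0.015366·14.3208 = 0.1626  (JPMorgan)
  w_2 = 0.310178·-0.2358 + -0.015366·11.2390 = -0.2458  (Honeywell)
  w_3 = 0.310178·3.1921 + -0.015366·25.2053 = 0.6028  (Exxon)
  w_4 = 0.310178·2.7596 + -0.015366·33.3523 = 0.3435  (Ford)
Σw_i=1.0000  μᵀw=0.1250
σ²=wᵀΣw=λ₁·μ_p+λ₂ = 0.310178·0.125 + -0.015366 = 0.023406 ≈ 0.0234

0.1626


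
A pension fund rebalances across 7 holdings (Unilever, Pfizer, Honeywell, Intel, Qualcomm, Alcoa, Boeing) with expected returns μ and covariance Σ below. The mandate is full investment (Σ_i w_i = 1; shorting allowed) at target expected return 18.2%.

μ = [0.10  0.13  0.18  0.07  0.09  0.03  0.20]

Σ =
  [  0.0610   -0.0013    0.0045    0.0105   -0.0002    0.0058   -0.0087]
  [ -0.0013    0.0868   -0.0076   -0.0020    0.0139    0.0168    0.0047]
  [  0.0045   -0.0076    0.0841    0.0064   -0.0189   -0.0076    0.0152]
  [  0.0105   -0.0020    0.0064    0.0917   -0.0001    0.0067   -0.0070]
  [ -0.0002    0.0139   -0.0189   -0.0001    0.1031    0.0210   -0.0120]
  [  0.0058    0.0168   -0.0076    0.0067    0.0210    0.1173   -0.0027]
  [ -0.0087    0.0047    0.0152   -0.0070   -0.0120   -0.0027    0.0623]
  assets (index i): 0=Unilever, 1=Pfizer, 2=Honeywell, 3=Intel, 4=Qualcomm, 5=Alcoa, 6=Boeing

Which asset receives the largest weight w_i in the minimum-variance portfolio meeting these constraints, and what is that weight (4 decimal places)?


Boeing (0.4768)

g=Σ⁻¹μ = [1.8963  1.3188  1.8230  0.7096  1.4427  -0.1320  3.2827]
h=Σ⁻¹𝟙 = [16.3618  9.1136  10.8245  9.5442  11.6540  4.9073  18.5375]
a=μᵀg=1.521307  b=𝟙ᵀg=10.341036  c=𝟙ᵀh=80.942932  D=ac−b²=16.202042
λ₁=(c·0.182−b)/D = (80.942932·0.182−10.341036)/16.202042 = 0.270989
λ₂=(a−b·0.182)/D = (1.521307−10.341036·0.182)/16.202042 = -0.022266
w* = 0.270989·g + -0.022266·h:
  w_0 = 0.270989·1.8963 + -0.022266·16.3618 = 0.1496  (Unilever)
  w_1 = 0.270989·1.3188 + -0.022266·9.1136 = 0.1545  (Pfizer)
  w_2 = 0.270989·1.8230 + -0.022266·10.8245 = 0.2530  (Honeywell)
  w_3 = 0.270989·0.7096 + -0.022266·9.5442 = -0.0202  (Intel)
  w_4 = 0.270989·1.4427 + -0.022266·11.6540 = 0.1315  (Qualcomm)
  w_5 = 0.270989·-0.1320 + -0.022266·4.9073 = -0.1450  (Alcoa)
  w_6 = 0.270989·3.2827 + -0.022266·18.5375 = 0.4768  (Boeing)
Σw_i=1.0000  μᵀw=0.1820
σ²=wᵀΣw=λ₁·μ_p+λ₂ = 0.270989·0.182 + -0.022266 = 0.027054 ≈ 0.0271


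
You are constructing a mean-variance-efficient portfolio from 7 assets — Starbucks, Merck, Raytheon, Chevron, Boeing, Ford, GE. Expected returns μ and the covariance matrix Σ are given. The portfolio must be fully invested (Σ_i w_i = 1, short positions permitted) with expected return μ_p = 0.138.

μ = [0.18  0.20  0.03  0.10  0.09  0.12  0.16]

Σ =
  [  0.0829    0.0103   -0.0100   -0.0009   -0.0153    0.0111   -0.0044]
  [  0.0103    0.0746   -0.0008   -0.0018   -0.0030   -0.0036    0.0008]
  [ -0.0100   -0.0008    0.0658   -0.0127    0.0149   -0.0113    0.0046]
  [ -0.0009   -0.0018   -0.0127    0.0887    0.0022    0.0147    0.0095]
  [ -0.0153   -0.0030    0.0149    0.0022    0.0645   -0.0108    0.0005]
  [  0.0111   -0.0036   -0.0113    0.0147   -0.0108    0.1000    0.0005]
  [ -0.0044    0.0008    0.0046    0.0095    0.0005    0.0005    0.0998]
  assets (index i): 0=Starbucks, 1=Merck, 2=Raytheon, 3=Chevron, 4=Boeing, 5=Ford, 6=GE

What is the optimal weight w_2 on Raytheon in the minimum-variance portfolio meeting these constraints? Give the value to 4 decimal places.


g=Σ⁻¹μ = [2.2450  2.5228  0.6277  0.8752  2.0590  1.1985  1.5534]
h=Σ⁻¹𝟙 = [14.7785  12.9346  17.1405  10.9837  17.0429  10.9452  8.5921]
a=μᵀg=1.592697  b=𝟙ᵀg=11.081652  c=𝟙ᵀh=92.417448  D=ac−b²=24.389999
λ₁=(c·0.138−b)/D = (92.417448·0.138−11.081652)/24.389999 = 0.068551
λ₂=(a−b·0.138)/D = (1.592697−11.081652·0.138)/24.389999 = 0.002601
w* = 0.068551·g + 0.002601·h:
  w_0 = 0.068551·2.2450 + 0.002601·14.7785 = 0.1923  (Starbucks)
  w_1 = 0.068551·2.5228 + 0.002601·12.9346 = 0.2066  (Merck)
  w_2 = 0.068551·0.6277 + 0.002601·17.1405 = 0.0876  (Raytheon)
  w_3 = 0.068551·0.8752 + 0.002601·10.9837 = 0.0886  (Chevron)
  w_4 = 0.068551·2.0590 + 0.002601·17.0429 = 0.1855  (Boeing)
  w_5 = 0.068551·1.1985 + 0.002601·10.9452 = 0.1106  (Ford)
  w_6 = 0.068551·1.5534 + 0.002601·8.5921 = 0.1288  (GE)
Σw_i=1.0000  μᵀw=0.1380
σ²=wᵀΣw=λ₁·μ_p+λ₂ = 0.068551·0.138 + 0.002601 = 0.012061 ≈ 0.0121

0.0876


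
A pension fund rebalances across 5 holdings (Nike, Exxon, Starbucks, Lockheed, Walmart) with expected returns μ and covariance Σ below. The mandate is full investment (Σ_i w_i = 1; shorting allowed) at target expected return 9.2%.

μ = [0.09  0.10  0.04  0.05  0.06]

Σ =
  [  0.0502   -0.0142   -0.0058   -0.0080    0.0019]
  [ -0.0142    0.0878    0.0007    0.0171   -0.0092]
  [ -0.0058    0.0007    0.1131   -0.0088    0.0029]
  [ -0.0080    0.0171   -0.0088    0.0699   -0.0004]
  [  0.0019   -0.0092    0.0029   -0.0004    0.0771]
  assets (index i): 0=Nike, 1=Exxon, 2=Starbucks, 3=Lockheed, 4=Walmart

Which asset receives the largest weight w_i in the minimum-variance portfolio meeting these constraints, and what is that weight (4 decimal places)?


Nike (0.5221)

x=Σ⁻¹μ = [2.3432  1.4717  0.4959  0.6909  0.8810]
y=Σ⁻¹𝟙 = [27.1242  14.1161  10.9950  15.4195  13.6526]
a=μᵀx=0.465301  b=𝟙ᵀx=5.882729  c=𝟙ᵀy=81.307541  D=ac−b²=3.225972
λ₁=(c·0.092−b)/D = (81.307541·0.092−5.882729)/3.225972 = 0.495220
λ₂=(a−b·0.092)/D = (0.465301−5.882729·0.092)/3.225972 = -0.023531
w* = 0.495220·x + -0.023531·y:
  w_0 = 0.495220·2.3432 + -0.023531·27.1242 = 0.5221  (Nike)
  w_1 = 0.495220·1.4717 + -0.023531·14.1161 = 0.3967  (Exxon)
  w_2 = 0.495220·0.4959 + -0.023531·10.9950 = -0.0131  (Starbucks)
  w_3 = 0.495220·0.6909 + -0.023531·15.4195 = -0.0207  (Lockheed)
  w_4 = 0.495220·0.8810 + -0.023531·13.6526 = 0.1150  (Walmart)
Σw_i=1.0000  μᵀw=0.0920
σ²=wᵀΣw=λ₁·μ_p+λ₂ = 0.495220·0.092 + -0.023531 = 0.022029 ≈ 0.0220


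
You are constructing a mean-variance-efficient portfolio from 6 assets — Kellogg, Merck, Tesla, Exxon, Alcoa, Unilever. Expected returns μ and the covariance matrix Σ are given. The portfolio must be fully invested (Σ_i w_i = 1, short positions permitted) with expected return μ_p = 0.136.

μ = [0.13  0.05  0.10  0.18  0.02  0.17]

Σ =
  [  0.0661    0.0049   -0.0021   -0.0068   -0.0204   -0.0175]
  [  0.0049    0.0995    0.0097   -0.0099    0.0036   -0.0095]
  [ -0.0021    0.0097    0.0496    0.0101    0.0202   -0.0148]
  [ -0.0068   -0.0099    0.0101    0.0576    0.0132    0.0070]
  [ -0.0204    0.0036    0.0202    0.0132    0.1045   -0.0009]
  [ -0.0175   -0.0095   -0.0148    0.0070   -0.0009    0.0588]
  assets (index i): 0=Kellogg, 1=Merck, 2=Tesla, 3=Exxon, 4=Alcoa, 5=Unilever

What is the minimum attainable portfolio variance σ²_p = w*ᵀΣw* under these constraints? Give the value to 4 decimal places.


x=Σ⁻¹μ = [3.4443  0.7442  2.8013  2.6295  0.0026  4.4286]
y=Σ⁻¹𝟙 = [27.3428  10.4285  22.3577  12.6443  8.8966  31.0878]
a=μᵀx=1.991334  b=𝟙ᵀx=14.050588  c=𝟙ᵀy=112.757732  D=ac−b²=27.119264
λ₁=(c·0.136−b)/D = (112.757732·0.136−14.050588)/27.119264 = 0.047364
λ₂=(a−b·0.136)/D = (1.991334−14.050588·0.136)/27.119264 = 0.002967
w* = 0.047364·x + 0.002967·y:
  w_0 = 0.047364·3.4443 + 0.002967·27.3428 = 0.2443  (Kellogg)
  w_1 = 0.047364·0.7442 + 0.002967·10.4285 = 0.0662  (Merck)
  w_2 = 0.047364·2.8013 + 0.002967·22.3577 = 0.1990  (Tesla)
  w_3 = 0.047364·2.6295 + 0.002967·12.6443 = 0.1621  (Exxon)
  w_4 = 0.047364·0.0026 + 0.002967·8.8966 = 0.0265  (Alcoa)
  w_5 = 0.047364·4.4286 + 0.002967·31.0878 = 0.3020  (Unilever)
Σw_i=1.0000  μᵀw=0.1360
σ²=wᵀΣw=λ₁·μ_p+λ₂ = 0.047364·0.136 + 0.002967 = 0.009408 ≈ 0.0094

0.0094


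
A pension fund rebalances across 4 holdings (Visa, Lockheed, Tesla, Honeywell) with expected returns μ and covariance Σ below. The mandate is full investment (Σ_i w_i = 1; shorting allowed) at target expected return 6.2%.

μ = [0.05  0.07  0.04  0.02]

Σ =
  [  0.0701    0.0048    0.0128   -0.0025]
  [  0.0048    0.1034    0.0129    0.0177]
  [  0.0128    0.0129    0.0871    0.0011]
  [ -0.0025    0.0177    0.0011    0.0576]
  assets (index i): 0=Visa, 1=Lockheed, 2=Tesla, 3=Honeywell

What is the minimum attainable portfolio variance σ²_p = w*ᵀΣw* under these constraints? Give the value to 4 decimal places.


p=Σ⁻¹μ = [0.6295  0.5804  0.2784  0.1909]
q=Σ⁻¹𝟙 = [12.9117  5.2340  8.6045  16.1488]
a=μᵀp=0.087053  b=𝟙ᵀp=1.679119  c=𝟙ᵀq=42.898986  D=ac−b²=0.915031
λ₁=(c·0.062−b)/D = (42.898986·0.062−1.679119)/0.915031 = 1.071678
λ₂=(a−b·0.062)/D = (0.087053−1.679119·0.062)/0.915031 = -0.018636
w* = 1.071678·p + -0.018636·q:
  w_0 = 1.071678·0.6295 + -0.018636·12.9117 = 0.4340  (Visa)
  w_1 = 1.071678·0.5804 + -0.018636·5.2340 = 0.5244  (Lockheed)
  w_2 = 1.071678·0.2784 + -0.018636·8.6045 = 0.1380  (Tesla)
  w_3 = 1.071678·0.1909 + -0.018636·16.1488 = -0.0964  (Honeywell)
Σw_i=1.0000  μᵀw=0.0620
σ²=wᵀΣw=λ₁·μ_p+λ₂ = 1.071678·0.062 + -0.018636 = 0.047808 ≈ 0.0478

0.0478


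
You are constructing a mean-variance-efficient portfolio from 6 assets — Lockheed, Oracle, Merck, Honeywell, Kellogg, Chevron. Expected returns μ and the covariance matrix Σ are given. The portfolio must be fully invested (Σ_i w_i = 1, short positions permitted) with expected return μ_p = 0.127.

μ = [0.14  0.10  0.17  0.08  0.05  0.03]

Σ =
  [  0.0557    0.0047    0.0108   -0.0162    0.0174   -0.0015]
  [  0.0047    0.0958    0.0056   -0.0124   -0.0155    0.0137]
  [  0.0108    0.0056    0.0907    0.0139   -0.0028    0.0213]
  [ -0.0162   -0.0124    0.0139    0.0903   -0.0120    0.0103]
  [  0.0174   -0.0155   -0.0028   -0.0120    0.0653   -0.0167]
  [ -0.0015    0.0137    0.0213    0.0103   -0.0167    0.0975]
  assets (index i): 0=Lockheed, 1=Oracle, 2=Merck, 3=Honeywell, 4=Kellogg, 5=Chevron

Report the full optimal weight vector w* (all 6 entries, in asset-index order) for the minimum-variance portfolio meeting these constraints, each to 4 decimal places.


0.3742  0.1711  0.2318  0.1992  0.0723  -0.0486

u=Σ⁻¹μ = [2.3245  1.1582  1.3730  1.3592  0.6930  -0.1441]
v=Σ⁻¹𝟙 = [14.7124  13.5367  4.3331  16.5260  20.2212  9.3517]
a=μᵀu=0.813711  b=𝟙ᵀu=6.763730  c=𝟙ᵀv=78.681148  D=ac−b²=18.275696
λ₁=(c·0.127−b)/D = (78.681148·0.127−6.763730)/18.275696 = 0.176670
λ₂=(a−b·0.127)/D = (0.813711−6.763730·0.127)/18.275696 = -0.002478
w* = 0.176670·u + -0.002478·v:
  w_0 = 0.176670·2.3245 + -0.002478·14.7124 = 0.3742  (Lockheed)
  w_1 = 0.176670·1.1582 + -0.002478·13.5367 = 0.1711  (Oracle)
  w_2 = 0.176670·1.3730 + -0.002478·4.3331 = 0.2318  (Merck)
  w_3 = 0.176670·1.3592 + -0.002478·16.5260 = 0.1992  (Honeywell)
  w_4 = 0.176670·0.6930 + -0.002478·20.2212 = 0.0723  (Kellogg)
  w_5 = 0.176670·-0.1441 + -0.002478·9.3517 = -0.0486  (Chevron)
Σw_i=1.0000  μᵀw=0.1270
σ²=wᵀΣw=λ₁·μ_p+λ₂ = 0.176670·0.127 + -0.002478 = 0.019959 ≈ 0.0200


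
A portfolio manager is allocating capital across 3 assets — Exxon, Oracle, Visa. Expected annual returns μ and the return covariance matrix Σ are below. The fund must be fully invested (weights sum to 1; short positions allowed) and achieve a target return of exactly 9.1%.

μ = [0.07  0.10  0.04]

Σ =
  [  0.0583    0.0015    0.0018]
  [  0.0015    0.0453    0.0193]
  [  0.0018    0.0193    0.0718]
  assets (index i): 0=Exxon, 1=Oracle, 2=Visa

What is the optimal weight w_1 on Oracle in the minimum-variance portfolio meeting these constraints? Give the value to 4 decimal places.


0.6757

g=Σ⁻¹μ = [1.1461  2.1959  -0.0619]
h=Σ⁻¹𝟙 = [16.4249  17.8128  8.7277]
a=μᵀg=0.297344  b=𝟙ᵀg=3.280126  c=𝟙ᵀh=42.965350  D=ac−b²=2.016245
λ₁=(c·0.091−b)/D = (42.965350·0.091−3.280126)/2.016245 = 0.312323
λ₂=(a−b·0.091)/D = (0.297344−3.280126·0.091)/2.016245 = -0.000569
w* = 0.312323·g + -0.000569·h:
  w_0 = 0.312323·1.1461 + -0.000569·16.4249 = 0.3486  (Exxon)
  w_1 = 0.312323·2.1959 + -0.000569·17.8128 = 0.6757  (Oracle)
  w_2 = 0.312323·-0.0619 + -0.000569·8.7277 = -0.0243  (Visa)
Σw_i=1.0000  μᵀw=0.0910
σ²=wᵀΣw=λ₁·μ_p+λ₂ = 0.312323·0.091 + -0.000569 = 0.027852 ≈ 0.0279


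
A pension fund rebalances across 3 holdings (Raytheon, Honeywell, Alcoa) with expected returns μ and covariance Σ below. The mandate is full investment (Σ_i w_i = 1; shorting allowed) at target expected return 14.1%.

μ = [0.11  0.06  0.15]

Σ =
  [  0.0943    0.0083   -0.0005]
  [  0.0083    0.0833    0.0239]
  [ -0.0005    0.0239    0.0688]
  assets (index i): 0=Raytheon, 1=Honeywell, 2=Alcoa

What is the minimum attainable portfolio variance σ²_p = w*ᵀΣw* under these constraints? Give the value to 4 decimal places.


x=Σ⁻¹μ = [1.1806  -0.0282  2.1986]
y=Σ⁻¹𝟙 = [10.0015  7.5718  11.9772]
a=μᵀx=0.457969  b=𝟙ᵀx=3.351062  c=𝟙ᵀy=29.550564  D=ac−b²=2.303612
λ₁=(c·0.141−b)/D = (29.550564·0.141−3.351062)/2.303612 = 0.354039
λ₂=(a−b·0.141)/D = (0.457969−3.351062·0.141)/2.303612 = -0.006308
w* = 0.354039·x + -0.006308·y:
  w_0 = 0.354039·1.1806 + -0.006308·10.0015 = 0.3549  (Raytheon)
  w_1 = 0.354039·-0.0282 + -0.006308·7.5718 = -0.0577  (Honeywell)
  w_2 = 0.354039·2.1986 + -0.006308·11.9772 = 0.7028  (Alcoa)
Σw_i=1.0000  μᵀw=0.1410
σ²=wᵀΣw=λ₁·μ_p+λ₂ = 0.354039·0.141 + -0.006308 = 0.043611 ≈ 0.0436

0.0436


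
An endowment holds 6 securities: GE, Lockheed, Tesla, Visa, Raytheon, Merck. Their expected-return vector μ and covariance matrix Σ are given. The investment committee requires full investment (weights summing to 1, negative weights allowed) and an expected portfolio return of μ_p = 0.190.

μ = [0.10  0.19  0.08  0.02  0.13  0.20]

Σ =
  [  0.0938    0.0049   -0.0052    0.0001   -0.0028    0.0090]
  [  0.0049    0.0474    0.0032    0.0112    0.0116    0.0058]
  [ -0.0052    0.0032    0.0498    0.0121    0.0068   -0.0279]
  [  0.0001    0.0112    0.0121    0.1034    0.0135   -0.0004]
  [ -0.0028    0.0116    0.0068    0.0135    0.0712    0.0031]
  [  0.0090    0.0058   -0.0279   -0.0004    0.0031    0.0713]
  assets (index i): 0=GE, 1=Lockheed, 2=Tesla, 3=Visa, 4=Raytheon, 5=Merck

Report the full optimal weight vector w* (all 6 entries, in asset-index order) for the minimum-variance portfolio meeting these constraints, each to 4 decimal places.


0.0128  0.4263  0.2629  -0.1803  0.0767  0.4016

p=Σ⁻¹μ = [0.7662  3.1389  3.6758  -0.6875  0.9564  3.8459]
q=Σ⁻¹𝟙 = [9.7100  12.2742  31.7588  3.7097  7.6492  23.9167]
a=μᵀp=1.846836  b=𝟙ᵀp=11.695740  c=𝟙ᵀq=89.018628  D=ac−b²=27.612466
λ₁=(c·0.190−b)/D = (89.018628·0.190−11.695740)/27.612466 = 0.188965
λ₂=(a−b·0.190)/D = (1.846836−11.695740·0.190)/27.612466 = -0.013594
w* = 0.188965·p + -0.013594·q:
  w_0 = 0.188965·0.7662 + -0.013594·9.7100 = 0.0128  (GE)
  w_1 = 0.188965·3.1389 + -0.013594·12.2742 = 0.4263  (Lockheed)
  w_2 = 0.188965·3.6758 + -0.013594·31.7588 = 0.2629  (Tesla)
  w_3 = 0.188965·-0.6875 + -0.013594·3.7097 = -0.1803  (Visa)
  w_4 = 0.188965·0.9564 + -0.013594·7.6492 = 0.0767  (Raytheon)
  w_5 = 0.188965·3.8459 + -0.013594·23.9167 = 0.4016  (Merck)
Σw_i=1.0000  μᵀw=0.1900
σ²=wᵀΣw=λ₁·μ_p+λ₂ = 0.188965·0.190 + -0.013594 = 0.022310 ≈ 0.0223


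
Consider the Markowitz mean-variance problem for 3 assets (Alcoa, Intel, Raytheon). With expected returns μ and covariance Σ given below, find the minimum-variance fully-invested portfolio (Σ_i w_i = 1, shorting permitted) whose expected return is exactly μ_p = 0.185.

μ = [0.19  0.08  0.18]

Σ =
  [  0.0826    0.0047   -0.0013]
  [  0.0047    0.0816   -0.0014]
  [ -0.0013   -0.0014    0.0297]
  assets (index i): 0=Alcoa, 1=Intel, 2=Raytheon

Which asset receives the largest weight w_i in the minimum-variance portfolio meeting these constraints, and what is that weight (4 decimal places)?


Raytheon (0.7245)

x=Σ⁻¹μ = [2.3438  0.9519  6.2081]
y=Σ⁻¹𝟙 = [11.9617  12.1624  34.7669]
a=μᵀx=1.638923  b=𝟙ᵀx=9.503756  c=𝟙ᵀy=58.891012  D=ac−b²=6.196473
λ₁=(c·0.185−b)/D = (58.891012·0.185−9.503756)/6.196473 = 0.224496
λ₂=(a−b·0.185)/D = (1.638923−9.503756·0.185)/6.196473 = -0.019248
w* = 0.224496·x + -0.019248·y:
  w_0 = 0.224496·2.3438 + -0.019248·11.9617 = 0.2959  (Alcoa)
  w_1 = 0.224496·0.9519 + -0.019248·12.1624 = -0.0204  (Intel)
  w_2 = 0.224496·6.2081 + -0.019248·34.7669 = 0.7245  (Raytheon)
Σw_i=1.0000  μᵀw=0.1850
σ²=wᵀΣw=λ₁·μ_p+λ₂ = 0.224496·0.185 + -0.019248 = 0.022283 ≈ 0.0223


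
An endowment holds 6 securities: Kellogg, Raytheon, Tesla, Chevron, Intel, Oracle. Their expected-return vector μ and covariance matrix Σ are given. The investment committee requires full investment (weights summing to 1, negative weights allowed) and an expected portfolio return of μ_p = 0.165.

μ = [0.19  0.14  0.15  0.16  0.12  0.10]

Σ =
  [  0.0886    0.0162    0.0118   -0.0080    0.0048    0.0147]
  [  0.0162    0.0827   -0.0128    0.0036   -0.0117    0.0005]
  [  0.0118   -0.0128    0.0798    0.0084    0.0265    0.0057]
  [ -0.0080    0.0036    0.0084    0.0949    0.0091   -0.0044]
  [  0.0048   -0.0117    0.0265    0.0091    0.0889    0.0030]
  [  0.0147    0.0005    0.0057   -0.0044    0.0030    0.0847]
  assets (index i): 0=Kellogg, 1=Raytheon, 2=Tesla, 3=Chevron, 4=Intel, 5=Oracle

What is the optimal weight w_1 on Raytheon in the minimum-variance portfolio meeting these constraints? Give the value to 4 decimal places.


u=Σ⁻¹μ = [1.6157  1.6399  1.3853  1.5929  0.8738  0.8491]
v=Σ⁻¹𝟙 = [6.3945  12.9907  9.0956  9.4272  8.5928  10.1932]
a=μᵀu=1.189012  b=𝟙ᵀu=7.956804  c=𝟙ᵀv=56.693996  D=ac−b²=4.099097
λ₁=(c·0.165−b)/D = (56.693996·0.165−7.956804)/4.099097 = 0.340979
λ₂=(a−b·0.165)/D = (1.189012−7.956804·0.165)/4.099097 = -0.030217
w* = 0.340979·u + -0.030217·v:
  w_0 = 0.340979·1.6157 + -0.030217·6.3945 = 0.3577  (Kellogg)
  w_1 = 0.340979·1.6399 + -0.030217·12.9907 = 0.1666  (Raytheon)
  w_2 = 0.340979·1.3853 + -0.030217·9.0956 = 0.1975  (Tesla)
  w_3 = 0.340979·1.5929 + -0.030217·9.4272 = 0.2583  (Chevron)
  w_4 = 0.340979·0.8738 + -0.030217·8.5928 = 0.0383  (Intel)
  w_5 = 0.340979·0.8491 + -0.030217·10.1932 = -0.0185  (Oracle)
Σw_i=1.0000  μᵀw=0.1650
σ²=wᵀΣw=λ₁·μ_p+λ₂ = 0.340979·0.165 + -0.030217 = 0.026045 ≈ 0.0260

0.1666


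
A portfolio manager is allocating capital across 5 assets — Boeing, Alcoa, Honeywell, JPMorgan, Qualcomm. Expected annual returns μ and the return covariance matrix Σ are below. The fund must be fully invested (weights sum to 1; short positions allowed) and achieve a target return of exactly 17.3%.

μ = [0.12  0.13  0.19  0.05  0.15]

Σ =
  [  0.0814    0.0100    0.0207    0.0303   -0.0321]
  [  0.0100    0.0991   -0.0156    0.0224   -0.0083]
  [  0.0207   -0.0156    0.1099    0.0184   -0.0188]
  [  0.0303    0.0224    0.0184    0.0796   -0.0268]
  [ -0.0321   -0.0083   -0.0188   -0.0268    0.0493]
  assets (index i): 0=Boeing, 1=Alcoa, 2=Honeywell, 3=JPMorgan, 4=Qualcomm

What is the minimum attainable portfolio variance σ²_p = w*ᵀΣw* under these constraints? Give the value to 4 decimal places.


u=Σ⁻¹μ = [2.9861  1.8017  2.4393  0.6303  6.5630]
v=Σ⁻¹𝟙 = [21.5660  10.5800  12.4083  15.0040  48.9953]
a=μᵀu=2.071988  b=𝟙ᵀu=14.420387  c=𝟙ᵀv=108.553578  D=ac−b²=16.974189
λ₁=(c·0.173−b)/D = (108.553578·0.173−14.420387)/16.974189 = 0.256824
λ₂=(a−b·0.173)/D = (2.071988−14.420387·0.173)/16.974189 = -0.024905
w* = 0.256824·u + -0.024905·v:
  w_0 = 0.256824·2.9861 + -0.024905·21.5660 = 0.2298  (Boeing)
  w_1 = 0.256824·1.8017 + -0.024905·10.5800 = 0.1992  (Alcoa)
  w_2 = 0.256824·2.4393 + -0.024905·12.4083 = 0.3175  (Honeywell)
  w_3 = 0.256824·0.6303 + -0.024905·15.0040 = -0.2118  (JPMorgan)
  w_4 = 0.256824·6.5630 + -0.024905·48.9953 = 0.4653  (Qualcomm)
Σw_i=1.0000  μᵀw=0.1730
σ²=wᵀΣw=λ₁·μ_p+λ₂ = 0.256824·0.173 + -0.024905 = 0.019526 ≈ 0.0195

0.0195


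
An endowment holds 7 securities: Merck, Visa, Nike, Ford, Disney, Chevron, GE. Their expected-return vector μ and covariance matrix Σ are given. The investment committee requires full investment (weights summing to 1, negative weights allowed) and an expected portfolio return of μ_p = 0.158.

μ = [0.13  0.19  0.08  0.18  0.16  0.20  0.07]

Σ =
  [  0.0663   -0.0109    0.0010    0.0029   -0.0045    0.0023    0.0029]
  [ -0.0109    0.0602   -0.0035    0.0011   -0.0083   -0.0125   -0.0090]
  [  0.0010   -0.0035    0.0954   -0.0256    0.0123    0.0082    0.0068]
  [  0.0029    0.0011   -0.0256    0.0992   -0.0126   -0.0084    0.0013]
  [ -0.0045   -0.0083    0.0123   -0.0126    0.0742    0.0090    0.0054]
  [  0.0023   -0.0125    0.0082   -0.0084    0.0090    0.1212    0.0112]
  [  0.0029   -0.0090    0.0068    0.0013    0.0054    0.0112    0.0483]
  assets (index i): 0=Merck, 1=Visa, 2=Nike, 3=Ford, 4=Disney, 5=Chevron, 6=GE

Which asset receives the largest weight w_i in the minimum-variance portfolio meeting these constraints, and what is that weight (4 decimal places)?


p=Σ⁻¹μ = [2.6653  4.5997  1.0343  2.4452  2.7640  1.8578  1.1951]
q=Σ⁻¹𝟙 = [18.7013  27.0792  11.0853  14.5443  15.9159  8.0055  19.0390]
a=μᵀp=2.640766  b=𝟙ᵀp=16.561396  c=𝟙ᵀq=114.370513  D=ac−b²=27.745988
λ₁=(c·0.158−b)/D = (114.370513·0.158−16.561396)/27.745988 = 0.054391
λ₂=(a−b·0.158)/D = (2.640766−16.561396·0.158)/27.745988 = 0.000867
w* = 0.054391·p + 0.000867·q:
  w_0 = 0.054391·2.6653 + 0.000867·18.7013 = 0.1612  (Merck)
  w_1 = 0.054391·4.5997 + 0.000867·27.0792 = 0.2737  (Visa)
  w_2 = 0.054391·1.0343 + 0.000867·11.0853 = 0.0659  (Nike)
  w_3 = 0.054391·2.4452 + 0.000867·14.5443 = 0.1456  (Ford)
  w_4 = 0.054391·2.7640 + 0.000867·15.9159 = 0.1641  (Disney)
  w_5 = 0.054391·1.8578 + 0.000867·8.0055 = 0.1080  (Chevron)
  w_6 = 0.054391·1.1951 + 0.000867·19.0390 = 0.0815  (GE)
Σw_i=1.0000  μᵀw=0.1580
σ²=wᵀΣw=λ₁·μ_p+λ₂ = 0.054391·0.158 + 0.000867 = 0.009461 ≈ 0.0095

Visa (0.2737)


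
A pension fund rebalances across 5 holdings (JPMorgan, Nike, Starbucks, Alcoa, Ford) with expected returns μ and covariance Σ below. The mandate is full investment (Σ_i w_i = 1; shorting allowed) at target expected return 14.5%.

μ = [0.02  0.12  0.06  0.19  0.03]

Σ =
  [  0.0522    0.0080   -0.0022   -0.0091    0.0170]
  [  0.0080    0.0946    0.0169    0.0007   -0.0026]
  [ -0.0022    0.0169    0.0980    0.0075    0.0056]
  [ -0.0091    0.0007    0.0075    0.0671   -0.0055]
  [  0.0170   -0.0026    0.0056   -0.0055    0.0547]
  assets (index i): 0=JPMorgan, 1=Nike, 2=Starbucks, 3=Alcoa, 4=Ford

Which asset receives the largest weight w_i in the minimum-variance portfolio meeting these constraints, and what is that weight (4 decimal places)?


Alcoa (0.5866)

p=Σ⁻¹μ = [0.4760  1.2001  0.1499  2.9272  0.7365]
q=Σ⁻¹𝟙 = [16.4897  8.1993  6.9899  17.4683  14.5873]
a=μᵀp=0.740792  b=𝟙ᵀp=5.489696  c=𝟙ᵀq=63.734445  D=ac−b²=17.077198
λ₁=(c·0.145−b)/D = (63.734445·0.145−5.489696)/17.077198 = 0.219696
λ₂=(a−b·0.145)/D = (0.740792−5.489696·0.145)/17.077198 = -0.003233
w* = 0.219696·p + -0.003233·q:
  w_0 = 0.219696·0.4760 + -0.003233·16.4897 = 0.0513  (JPMorgan)
  w_1 = 0.219696·1.2001 + -0.003233·8.1993 = 0.2371  (Nike)
  w_2 = 0.219696·0.1499 + -0.003233·6.9899 = 0.0103  (Starbucks)
  w_3 = 0.219696·2.9272 + -0.003233·17.4683 = 0.5866  (Alcoa)
  w_4 = 0.219696·0.7365 + -0.003233·14.5873 = 0.1147  (Ford)
Σw_i=1.0000  μᵀw=0.1450
σ²=wᵀΣw=λ₁·μ_p+λ₂ = 0.219696·0.145 + -0.003233 = 0.028623 ≈ 0.0286


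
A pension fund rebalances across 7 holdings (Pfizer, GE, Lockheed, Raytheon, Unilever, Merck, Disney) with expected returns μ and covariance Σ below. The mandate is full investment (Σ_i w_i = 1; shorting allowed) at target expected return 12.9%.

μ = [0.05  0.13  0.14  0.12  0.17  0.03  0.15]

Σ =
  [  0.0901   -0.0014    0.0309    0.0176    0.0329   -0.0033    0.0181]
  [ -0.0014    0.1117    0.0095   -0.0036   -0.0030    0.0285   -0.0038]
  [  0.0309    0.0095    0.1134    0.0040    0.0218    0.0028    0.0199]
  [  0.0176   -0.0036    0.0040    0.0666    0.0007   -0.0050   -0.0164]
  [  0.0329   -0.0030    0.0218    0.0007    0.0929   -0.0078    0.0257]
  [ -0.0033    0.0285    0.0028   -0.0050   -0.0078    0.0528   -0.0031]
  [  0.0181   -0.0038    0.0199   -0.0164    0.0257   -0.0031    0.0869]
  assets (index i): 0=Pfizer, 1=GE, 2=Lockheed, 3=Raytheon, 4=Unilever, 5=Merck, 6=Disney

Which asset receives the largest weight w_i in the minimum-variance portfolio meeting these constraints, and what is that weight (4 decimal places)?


u=Σ⁻¹μ = [-1.1204  1.1736  0.7025  2.5977  1.5943  0.4195  1.8836]
v=Σ⁻¹𝟙 = [1.7825  4.8827  3.0629  19.1776  7.5775  19.9362  12.7378]
a=μᵀu=1.072790  b=𝟙ᵀu=7.250919  c=𝟙ᵀv=69.157131  D=ac−b²=21.615279
λ₁=(c·0.129−b)/D = (69.157131·0.129−7.250919)/21.615279 = 0.077276
λ₂=(a−b·0.129)/D = (1.072790−7.250919·0.129)/21.615279 = 0.006358
w* = 0.077276·u + 0.006358·v:
  w_0 = 0.077276·-1.1204 + 0.006358·1.7825 = -0.0752  (Pfizer)
  w_1 = 0.077276·1.1736 + 0.006358·4.8827 = 0.1217  (GE)
  w_2 = 0.077276·0.7025 + 0.006358·3.0629 = 0.0738  (Lockheed)
  w_3 = 0.077276·2.5977 + 0.006358·19.1776 = 0.3227  (Raytheon)
  w_4 = 0.077276·1.5943 + 0.006358·7.5775 = 0.1714  (Unilever)
  w_5 = 0.077276·0.4195 + 0.006358·19.9362 = 0.1592  (Merck)
  w_6 = 0.077276·1.8836 + 0.006358·12.7378 = 0.2265  (Disney)
Σw_i=1.0000  μᵀw=0.1290
σ²=wᵀΣw=λ₁·μ_p+λ₂ = 0.077276·0.129 + 0.006358 = 0.016326 ≈ 0.0163

Raytheon (0.3227)


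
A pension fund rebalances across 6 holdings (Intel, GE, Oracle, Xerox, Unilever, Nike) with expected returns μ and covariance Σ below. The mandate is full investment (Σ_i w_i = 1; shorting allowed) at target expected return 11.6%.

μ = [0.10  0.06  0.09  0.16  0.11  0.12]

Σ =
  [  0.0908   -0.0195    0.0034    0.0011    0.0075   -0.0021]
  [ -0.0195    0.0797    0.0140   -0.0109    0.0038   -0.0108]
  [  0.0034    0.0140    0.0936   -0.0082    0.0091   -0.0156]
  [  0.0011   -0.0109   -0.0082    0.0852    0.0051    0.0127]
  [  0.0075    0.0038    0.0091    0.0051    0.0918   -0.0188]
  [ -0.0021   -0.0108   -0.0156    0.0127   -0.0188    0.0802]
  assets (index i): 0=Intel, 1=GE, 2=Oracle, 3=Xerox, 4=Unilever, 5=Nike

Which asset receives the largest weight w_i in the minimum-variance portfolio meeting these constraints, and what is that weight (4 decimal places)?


u=Σ⁻¹μ = [1.2657  1.3182  1.0748  1.7734  1.2291  1.9233]
v=Σ⁻¹𝟙 = [13.7542  17.5512  10.4904  11.4686  11.0539  18.0081]
a=μᵀu=0.952134  b=𝟙ᵀu=8.584493  c=𝟙ᵀv=82.326301  D=ac−b²=4.692108
λ₁=(c·0.116−b)/D = (82.326301·0.116−8.584493)/4.692108 = 0.205741
λ₂=(a−b·0.116)/D = (0.952134−8.584493·0.116)/4.692108 = -0.009307
w* = 0.205741·u + -0.009307·v:
  w_0 = 0.205741·1.2657 + -0.009307·13.7542 = 0.1324  (Intel)
  w_1 = 0.205741·1.3182 + -0.009307·17.5512 = 0.1079  (GE)
  w_2 = 0.205741·1.0748 + -0.009307·10.4904 = 0.1235  (Oracle)
  w_3 = 0.205741·1.7734 + -0.009307·11.4686 = 0.2581  (Xerox)
  w_4 = 0.205741·1.2291 + -0.009307·11.0539 = 0.1500  (Unilever)
  w_5 = 0.205741·1.9233 + -0.009307·18.0081 = 0.2281  (Nike)
Σw_i=1.0000  μᵀw=0.1160
σ²=wᵀΣw=λ₁·μ_p+λ₂ = 0.205741·0.116 + -0.009307 = 0.014559 ≈ 0.0146

Xerox (0.2581)


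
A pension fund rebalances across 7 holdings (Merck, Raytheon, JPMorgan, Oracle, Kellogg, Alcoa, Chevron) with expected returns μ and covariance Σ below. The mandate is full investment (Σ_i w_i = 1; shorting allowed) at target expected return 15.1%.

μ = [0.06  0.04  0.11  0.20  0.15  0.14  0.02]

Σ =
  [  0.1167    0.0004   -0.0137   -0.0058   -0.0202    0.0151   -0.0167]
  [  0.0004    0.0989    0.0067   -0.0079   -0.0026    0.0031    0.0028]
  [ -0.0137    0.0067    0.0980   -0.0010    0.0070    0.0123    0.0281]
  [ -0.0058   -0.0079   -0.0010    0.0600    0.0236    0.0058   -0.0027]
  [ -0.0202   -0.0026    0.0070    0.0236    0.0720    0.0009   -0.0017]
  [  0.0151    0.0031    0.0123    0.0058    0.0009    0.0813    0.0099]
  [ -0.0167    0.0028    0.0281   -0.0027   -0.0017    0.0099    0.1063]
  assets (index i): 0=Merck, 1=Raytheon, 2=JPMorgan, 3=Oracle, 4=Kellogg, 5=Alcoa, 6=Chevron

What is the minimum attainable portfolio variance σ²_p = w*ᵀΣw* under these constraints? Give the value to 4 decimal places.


0.0206

u=Σ⁻¹μ = [0.8467  0.5613  0.9843  2.8884  1.2848  1.1704  0.0311]
v=Σ⁻¹𝟙 = [12.7871  10.5962  7.0827  14.2665  12.6356  6.1649  9.2551]
a=μᵀu=1.116405  b=𝟙ᵀu=7.767003  c=𝟙ᵀv=72.788120  D=ac−b²=20.934689
λ₁=(c·0.151−b)/D = (72.788120·0.151−7.767003)/20.934689 = 0.154003
λ₂=(a−b·0.151)/D = (1.116405−7.767003·0.151)/20.934689 = -0.002695
w* = 0.154003·u + -0.002695·v:
  w_0 = 0.154003·0.8467 + -0.002695·12.7871 = 0.0959  (Merck)
  w_1 = 0.154003·0.5613 + -0.002695·10.5962 = 0.0579  (Raytheon)
  w_2 = 0.154003·0.9843 + -0.002695·7.0827 = 0.1325  (JPMorgan)
  w_3 = 0.154003·2.8884 + -0.002695·14.2665 = 0.4064  (Oracle)
  w_4 = 0.154003·1.2848 + -0.002695·12.6356 = 0.1638  (Kellogg)
  w_5 = 0.154003·1.1704 + -0.002695·6.1649 = 0.1636  (Alcoa)
  w_6 = 0.154003·0.0311 + -0.002695·9.2551 = -0.0202  (Chevron)
Σw_i=1.0000  μᵀw=0.1510
σ²=wᵀΣw=λ₁·μ_p+λ₂ = 0.154003·0.151 + -0.002695 = 0.020560 ≈ 0.0206


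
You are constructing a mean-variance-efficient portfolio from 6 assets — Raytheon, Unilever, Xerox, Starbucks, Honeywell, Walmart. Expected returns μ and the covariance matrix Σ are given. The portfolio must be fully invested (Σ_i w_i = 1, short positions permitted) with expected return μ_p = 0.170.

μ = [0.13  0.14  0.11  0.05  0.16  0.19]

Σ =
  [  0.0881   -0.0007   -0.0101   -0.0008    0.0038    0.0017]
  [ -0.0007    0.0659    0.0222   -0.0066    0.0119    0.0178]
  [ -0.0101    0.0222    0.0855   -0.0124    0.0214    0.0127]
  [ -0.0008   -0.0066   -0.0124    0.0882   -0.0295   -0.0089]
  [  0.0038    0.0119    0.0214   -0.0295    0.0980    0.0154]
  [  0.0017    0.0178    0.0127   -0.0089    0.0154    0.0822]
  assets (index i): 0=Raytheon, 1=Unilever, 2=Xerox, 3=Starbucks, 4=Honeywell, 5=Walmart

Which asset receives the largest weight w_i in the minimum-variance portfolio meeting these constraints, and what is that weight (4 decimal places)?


u=Σ⁻¹μ = [1.4854  1.3084  0.7123  1.4300  1.4117  1.7777]
v=Σ⁻¹𝟙 = [12.0372  9.8096  9.2764  17.8667  10.5931  8.3090]
a=μᵀu=1.089769  b=𝟙ᵀu=8.125509  c=𝟙ᵀv=67.891927  D=ac−b²=7.962647
λ₁=(c·0.170−b)/D = (67.891927·0.170−8.125509)/7.962647 = 0.429018
λ₂=(a−b·0.170)/D = (1.089769−8.125509·0.170)/7.962647 = -0.036617
w* = 0.429018·u + -0.036617·v:
  w_0 = 0.429018·1.4854 + -0.036617·12.0372 = 0.1965  (Raytheon)
  w_1 = 0.429018·1.3084 + -0.036617·9.8096 = 0.2021  (Unilever)
  w_2 = 0.429018·0.7123 + -0.036617·9.2764 = -0.0341  (Xerox)
  w_3 = 0.429018·1.4300 + -0.036617·17.8667 = -0.0407  (Starbucks)
  w_4 = 0.429018·1.4117 + -0.036617·10.5931 = 0.2178  (Honeywell)
  w_5 = 0.429018·1.7777 + -0.036617·8.3090 = 0.4584  (Walmart)
Σw_i=1.0000  μᵀw=0.1700
σ²=wᵀΣw=λ₁·μ_p+λ₂ = 0.429018·0.170 + -0.036617 = 0.036316 ≈ 0.0363

Walmart (0.4584)


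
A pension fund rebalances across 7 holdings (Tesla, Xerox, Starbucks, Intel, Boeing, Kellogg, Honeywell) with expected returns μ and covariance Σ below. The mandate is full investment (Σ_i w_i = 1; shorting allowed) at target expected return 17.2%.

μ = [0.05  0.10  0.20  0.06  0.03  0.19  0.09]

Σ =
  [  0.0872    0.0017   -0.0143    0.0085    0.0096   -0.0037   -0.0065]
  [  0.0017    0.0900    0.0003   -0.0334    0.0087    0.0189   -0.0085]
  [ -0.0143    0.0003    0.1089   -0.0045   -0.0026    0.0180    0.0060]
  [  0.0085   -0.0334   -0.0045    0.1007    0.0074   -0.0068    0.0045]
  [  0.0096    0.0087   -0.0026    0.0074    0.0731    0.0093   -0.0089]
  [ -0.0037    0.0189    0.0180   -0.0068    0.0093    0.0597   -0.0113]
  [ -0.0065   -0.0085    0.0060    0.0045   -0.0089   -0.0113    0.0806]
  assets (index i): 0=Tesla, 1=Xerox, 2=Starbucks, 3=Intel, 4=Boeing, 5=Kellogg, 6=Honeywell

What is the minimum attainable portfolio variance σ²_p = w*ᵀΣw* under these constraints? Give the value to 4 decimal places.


0.0285

u=Σ⁻¹μ = [0.9314  1.0209  1.4329  1.0529  -0.0721  2.9065  1.5335]
v=Σ⁻¹𝟙 = [12.0226  13.4835  8.3102  13.2459  9.6938  13.8336  16.4502]
a=μᵀu=1.186503  b=𝟙ᵀu=8.806001  c=𝟙ᵀv=87.039876  D=ac−b²=25.727398
λ₁=(c·0.172−b)/D = (87.039876·0.172−8.806001)/25.727398 = 0.239622
λ₂=(a−b·0.172)/D = (1.186503−8.806001·0.172)/25.727398 = -0.012754
w* = 0.239622·u + -0.012754·v:
  w_0 = 0.239622·0.9314 + -0.012754·12.0226 = 0.0699  (Tesla)
  w_1 = 0.239622·1.0209 + -0.012754·13.4835 = 0.0727  (Xerox)
  w_2 = 0.239622·1.4329 + -0.012754·8.3102 = 0.2374  (Starbucks)
  w_3 = 0.239622·1.0529 + -0.012754·13.2459 = 0.0834  (Intel)
  w_4 = 0.239622·-0.0721 + -0.012754·9.6938 = -0.1409  (Boeing)
  w_5 = 0.239622·2.9065 + -0.012754·13.8336 = 0.5200  (Kellogg)
  w_6 = 0.239622·1.5335 + -0.012754·16.4502 = 0.1576  (Honeywell)
Σw_i=1.0000  μᵀw=0.1720
σ²=wᵀΣw=λ₁·μ_p+λ₂ = 0.239622·0.172 + -0.012754 = 0.028461 ≈ 0.0285


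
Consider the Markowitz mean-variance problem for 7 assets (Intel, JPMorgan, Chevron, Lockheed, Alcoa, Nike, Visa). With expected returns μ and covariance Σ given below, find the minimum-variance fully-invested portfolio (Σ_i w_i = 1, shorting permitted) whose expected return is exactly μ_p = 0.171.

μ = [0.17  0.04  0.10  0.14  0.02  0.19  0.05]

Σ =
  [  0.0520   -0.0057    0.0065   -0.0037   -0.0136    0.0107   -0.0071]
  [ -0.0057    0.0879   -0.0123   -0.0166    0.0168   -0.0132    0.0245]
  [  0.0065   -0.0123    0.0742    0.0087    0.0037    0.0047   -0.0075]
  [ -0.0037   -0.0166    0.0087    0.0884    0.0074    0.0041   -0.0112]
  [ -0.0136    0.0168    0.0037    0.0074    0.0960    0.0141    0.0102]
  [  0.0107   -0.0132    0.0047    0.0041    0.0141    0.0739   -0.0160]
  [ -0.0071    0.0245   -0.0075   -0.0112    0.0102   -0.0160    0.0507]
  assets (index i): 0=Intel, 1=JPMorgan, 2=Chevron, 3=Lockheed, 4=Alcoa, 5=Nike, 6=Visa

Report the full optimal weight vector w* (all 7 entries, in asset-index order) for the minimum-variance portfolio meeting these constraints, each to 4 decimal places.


x=Σ⁻¹μ = [3.0553  0.9791  1.1050  2.0084  -0.3941  2.7363  2.4909]
y=Σ⁻¹𝟙 = [21.5581  11.5949  13.1666  15.3367  4.6416  15.6402  26.4774]
a=μᵀx=1.586799  b=𝟙ᵀx=11.980809  c=𝟙ᵀy=108.415494  D=ac−b²=28.493803
λ₁=(c·0.171−b)/D = (108.415494·0.171−11.980809)/28.493803 = 0.230164
λ₂=(a−b·0.171)/D = (1.586799−11.980809·0.171)/28.493803 = -0.016211
w* = 0.230164·x + -0.016211·y:
  w_0 = 0.230164·3.0553 + -0.016211·21.5581 = 0.3537  (Intel)
  w_1 = 0.230164·0.9791 + -0.016211·11.5949 = 0.0374  (JPMorgan)
  w_2 = 0.230164·1.1050 + -0.016211·13.1666 = 0.0409  (Chevron)
  w_3 = 0.230164·2.0084 + -0.016211·15.3367 = 0.2136  (Lockheed)
  w_4 = 0.230164·-0.3941 + -0.016211·4.6416 = -0.1660  (Alcoa)
  w_5 = 0.230164·2.7363 + -0.016211·15.6402 = 0.3763  (Nike)
  w_6 = 0.230164·2.4909 + -0.016211·26.4774 = 0.1441  (Visa)
Σw_i=1.0000  μᵀw=0.1710
σ²=wᵀΣw=λ₁·μ_p+λ₂ = 0.230164·0.171 + -0.016211 = 0.023147 ≈ 0.0231

0.3537  0.0374  0.0409  0.2136  -0.1660  0.3763  0.1441
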